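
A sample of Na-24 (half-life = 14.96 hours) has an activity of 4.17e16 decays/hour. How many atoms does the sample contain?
N = A/λ = 9e17 atoms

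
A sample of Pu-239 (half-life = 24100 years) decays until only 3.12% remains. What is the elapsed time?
t = t½ × log₂(N₀/N) = 1.206e5 years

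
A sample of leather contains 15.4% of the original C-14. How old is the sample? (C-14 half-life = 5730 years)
Age = t½ × log₂(1/ratio) = 15470 years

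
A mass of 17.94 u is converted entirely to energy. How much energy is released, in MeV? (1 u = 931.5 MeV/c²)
E = mc² = 16710 MeV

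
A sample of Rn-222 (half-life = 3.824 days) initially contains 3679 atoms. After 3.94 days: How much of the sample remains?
N = N₀(1/2)^(t/t½) = 1801 atoms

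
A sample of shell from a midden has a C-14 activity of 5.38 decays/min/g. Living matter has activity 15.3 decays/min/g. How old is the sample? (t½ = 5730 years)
Age = t½ × log₂(A₀/A) = 8640 years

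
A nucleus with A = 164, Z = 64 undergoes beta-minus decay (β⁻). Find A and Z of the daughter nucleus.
Daughter: A = 164, Z = 65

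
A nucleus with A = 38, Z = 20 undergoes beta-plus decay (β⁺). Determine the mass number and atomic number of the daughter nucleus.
Daughter: A = 38, Z = 19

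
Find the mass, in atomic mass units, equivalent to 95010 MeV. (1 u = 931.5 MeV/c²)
m = E/c² = 102 u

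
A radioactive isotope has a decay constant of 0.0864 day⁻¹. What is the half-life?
t½ = ln(2)/λ = 8.023 days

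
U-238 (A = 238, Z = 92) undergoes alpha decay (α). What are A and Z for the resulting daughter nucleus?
Daughter: A = 234, Z = 90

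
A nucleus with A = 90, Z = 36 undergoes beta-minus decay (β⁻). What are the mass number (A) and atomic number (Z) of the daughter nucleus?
Daughter: A = 90, Z = 37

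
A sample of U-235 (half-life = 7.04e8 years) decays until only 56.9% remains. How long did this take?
t = t½ × log₂(N₀/N) = 5.727e8 years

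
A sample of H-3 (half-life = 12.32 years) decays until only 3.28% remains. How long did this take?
t = t½ × log₂(N₀/N) = 60.74 years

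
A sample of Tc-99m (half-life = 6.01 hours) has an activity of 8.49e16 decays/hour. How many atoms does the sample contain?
N = A/λ = 7.361e17 atoms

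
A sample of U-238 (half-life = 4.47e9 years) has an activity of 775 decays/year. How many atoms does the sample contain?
N = A/λ = 4.998e12 atoms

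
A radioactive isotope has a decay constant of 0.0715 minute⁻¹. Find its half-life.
t½ = ln(2)/λ = 9.694 minutes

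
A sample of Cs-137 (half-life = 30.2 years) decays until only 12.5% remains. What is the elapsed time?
t = t½ × log₂(N₀/N) = 90.6 years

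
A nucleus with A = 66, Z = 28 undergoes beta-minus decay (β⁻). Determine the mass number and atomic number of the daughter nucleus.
Daughter: A = 66, Z = 29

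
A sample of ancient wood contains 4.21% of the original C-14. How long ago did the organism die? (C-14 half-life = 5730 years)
Age = t½ × log₂(1/ratio) = 26190 years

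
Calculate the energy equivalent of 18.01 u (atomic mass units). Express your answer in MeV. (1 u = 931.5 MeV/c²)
E = mc² = 16780 MeV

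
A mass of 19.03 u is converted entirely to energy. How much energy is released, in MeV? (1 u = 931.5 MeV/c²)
E = mc² = 17730 MeV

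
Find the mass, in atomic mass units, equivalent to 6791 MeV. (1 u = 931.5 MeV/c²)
m = E/c² = 7.29 u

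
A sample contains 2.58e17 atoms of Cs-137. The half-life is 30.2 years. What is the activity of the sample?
A = λN = 5.922e15 decays/year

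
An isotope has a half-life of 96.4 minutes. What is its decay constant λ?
λ = ln(2)/t½ = 0.00719 minute⁻¹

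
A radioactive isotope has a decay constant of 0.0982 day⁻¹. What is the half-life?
t½ = ln(2)/λ = 7.059 days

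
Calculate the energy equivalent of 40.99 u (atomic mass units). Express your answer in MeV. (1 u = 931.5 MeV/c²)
E = mc² = 38180 MeV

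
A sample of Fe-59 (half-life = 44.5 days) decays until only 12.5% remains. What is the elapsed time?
t = t½ × log₂(N₀/N) = 133.5 days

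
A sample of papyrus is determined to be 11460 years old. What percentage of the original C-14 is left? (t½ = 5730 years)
N/N₀ = (1/2)^(t/t½) = 0.25 = 25%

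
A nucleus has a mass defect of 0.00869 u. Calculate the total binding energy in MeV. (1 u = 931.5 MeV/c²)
B.E. = Δm × 931.5 = 8.095 MeV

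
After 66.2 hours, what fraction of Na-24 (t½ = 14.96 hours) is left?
N/N₀ = (1/2)^(t/t½) = 0.04655 = 4.65%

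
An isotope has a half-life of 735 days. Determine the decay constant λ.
λ = ln(2)/t½ = 9.431e-4 day⁻¹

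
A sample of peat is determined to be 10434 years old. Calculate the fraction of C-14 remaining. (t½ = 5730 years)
N/N₀ = (1/2)^(t/t½) = 0.283 = 28.3%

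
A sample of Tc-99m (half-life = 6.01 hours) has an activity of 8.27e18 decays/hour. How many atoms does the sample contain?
N = A/λ = 7.171e19 atoms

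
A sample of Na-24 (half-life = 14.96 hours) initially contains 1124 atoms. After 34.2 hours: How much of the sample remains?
N = N₀(1/2)^(t/t½) = 230.5 atoms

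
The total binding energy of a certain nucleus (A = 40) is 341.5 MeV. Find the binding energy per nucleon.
B.E./A = 341.5/40 = 8.537 MeV/nucleon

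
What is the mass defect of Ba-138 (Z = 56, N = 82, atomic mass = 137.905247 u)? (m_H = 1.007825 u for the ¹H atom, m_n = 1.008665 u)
Δm = Z·m_H + N·m_n − M = 1.243 u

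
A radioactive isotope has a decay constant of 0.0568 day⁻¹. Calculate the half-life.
t½ = ln(2)/λ = 12.2 days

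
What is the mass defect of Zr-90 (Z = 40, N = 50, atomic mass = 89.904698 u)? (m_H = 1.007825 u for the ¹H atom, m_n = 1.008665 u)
Δm = Z·m_H + N·m_n − M = 0.8416 u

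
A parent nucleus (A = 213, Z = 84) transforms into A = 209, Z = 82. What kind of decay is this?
ΔA = -4, ΔZ = -2 ⇒ alpha decay (α)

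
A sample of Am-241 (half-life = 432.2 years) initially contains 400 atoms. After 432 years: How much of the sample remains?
N = N₀(1/2)^(t/t½) = 200.1 atoms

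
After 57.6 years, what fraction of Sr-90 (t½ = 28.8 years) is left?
N/N₀ = (1/2)^(t/t½) = 0.25 = 25%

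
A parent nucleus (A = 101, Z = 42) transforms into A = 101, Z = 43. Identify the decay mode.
ΔA = 0, ΔZ = +1 ⇒ beta-minus decay (β⁻)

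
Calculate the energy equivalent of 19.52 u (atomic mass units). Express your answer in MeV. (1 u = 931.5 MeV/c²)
E = mc² = 18180 MeV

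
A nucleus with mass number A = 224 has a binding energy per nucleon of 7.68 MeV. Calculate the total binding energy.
B.E. = 7.68 × 224 = 1720 MeV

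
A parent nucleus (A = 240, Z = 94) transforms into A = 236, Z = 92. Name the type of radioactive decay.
ΔA = -4, ΔZ = -2 ⇒ alpha decay (α)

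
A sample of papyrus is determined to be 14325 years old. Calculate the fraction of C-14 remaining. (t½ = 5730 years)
N/N₀ = (1/2)^(t/t½) = 0.1768 = 17.7%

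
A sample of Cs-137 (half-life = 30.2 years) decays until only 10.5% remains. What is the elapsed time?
t = t½ × log₂(N₀/N) = 98.2 years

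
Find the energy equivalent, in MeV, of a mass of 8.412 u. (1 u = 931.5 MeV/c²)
E = mc² = 7836 MeV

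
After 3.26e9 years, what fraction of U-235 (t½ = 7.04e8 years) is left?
N/N₀ = (1/2)^(t/t½) = 0.04037 = 4.04%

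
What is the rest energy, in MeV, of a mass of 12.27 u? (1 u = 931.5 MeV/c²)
E = mc² = 11430 MeV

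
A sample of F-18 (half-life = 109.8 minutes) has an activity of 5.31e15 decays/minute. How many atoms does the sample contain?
N = A/λ = 8.411e17 atoms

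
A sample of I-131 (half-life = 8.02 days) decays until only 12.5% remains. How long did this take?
t = t½ × log₂(N₀/N) = 24.06 days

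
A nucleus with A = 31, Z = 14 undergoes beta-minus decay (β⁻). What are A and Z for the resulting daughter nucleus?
Daughter: A = 31, Z = 15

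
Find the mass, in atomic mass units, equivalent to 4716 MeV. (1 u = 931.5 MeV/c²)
m = E/c² = 5.063 u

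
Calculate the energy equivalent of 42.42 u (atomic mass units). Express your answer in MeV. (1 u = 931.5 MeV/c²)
E = mc² = 39510 MeV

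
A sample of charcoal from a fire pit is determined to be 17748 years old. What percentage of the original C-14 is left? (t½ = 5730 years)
N/N₀ = (1/2)^(t/t½) = 0.1168 = 11.7%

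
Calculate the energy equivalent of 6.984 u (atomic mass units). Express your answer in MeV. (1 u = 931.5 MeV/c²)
E = mc² = 6506 MeV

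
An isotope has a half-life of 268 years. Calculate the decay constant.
λ = ln(2)/t½ = 0.002586 year⁻¹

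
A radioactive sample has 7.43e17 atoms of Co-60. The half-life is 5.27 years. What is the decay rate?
A = λN = 9.772e16 decays/year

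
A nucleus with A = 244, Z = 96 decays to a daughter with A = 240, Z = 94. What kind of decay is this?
ΔA = -4, ΔZ = -2 ⇒ alpha decay (α)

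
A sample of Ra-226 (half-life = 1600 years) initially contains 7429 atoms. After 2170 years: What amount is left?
N = N₀(1/2)^(t/t½) = 2902 atoms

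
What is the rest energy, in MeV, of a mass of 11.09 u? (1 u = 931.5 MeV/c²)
E = mc² = 10330 MeV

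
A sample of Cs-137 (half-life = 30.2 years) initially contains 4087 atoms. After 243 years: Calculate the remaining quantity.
N = N₀(1/2)^(t/t½) = 15.46 atoms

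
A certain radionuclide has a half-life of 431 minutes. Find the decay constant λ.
λ = ln(2)/t½ = 0.001608 minute⁻¹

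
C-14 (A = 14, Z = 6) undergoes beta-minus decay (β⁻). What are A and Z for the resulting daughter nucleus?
Daughter: A = 14, Z = 7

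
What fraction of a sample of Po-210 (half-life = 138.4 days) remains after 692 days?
N/N₀ = (1/2)^(t/t½) = 0.03125 = 3.12%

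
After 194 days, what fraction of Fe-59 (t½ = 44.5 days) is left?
N/N₀ = (1/2)^(t/t½) = 0.04871 = 4.87%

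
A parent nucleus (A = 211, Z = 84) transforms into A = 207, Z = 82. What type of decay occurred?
ΔA = -4, ΔZ = -2 ⇒ alpha decay (α)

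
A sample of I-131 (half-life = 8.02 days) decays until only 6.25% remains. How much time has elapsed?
t = t½ × log₂(N₀/N) = 32.08 days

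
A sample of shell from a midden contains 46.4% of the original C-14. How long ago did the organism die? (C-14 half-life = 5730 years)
Age = t½ × log₂(1/ratio) = 6348 years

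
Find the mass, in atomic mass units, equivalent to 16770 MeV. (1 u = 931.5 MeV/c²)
m = E/c² = 18 u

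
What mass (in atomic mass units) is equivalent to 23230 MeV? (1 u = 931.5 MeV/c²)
m = E/c² = 24.94 u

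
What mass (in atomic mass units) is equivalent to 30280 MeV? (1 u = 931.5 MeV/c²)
m = E/c² = 32.51 u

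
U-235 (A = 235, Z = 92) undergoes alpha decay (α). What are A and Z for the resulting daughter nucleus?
Daughter: A = 231, Z = 90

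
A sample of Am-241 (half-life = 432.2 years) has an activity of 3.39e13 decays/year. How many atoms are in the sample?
N = A/λ = 2.114e16 atoms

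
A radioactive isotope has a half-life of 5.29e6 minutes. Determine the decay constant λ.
λ = ln(2)/t½ = 1.31e-7 minute⁻¹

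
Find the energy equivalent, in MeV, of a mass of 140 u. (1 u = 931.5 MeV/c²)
E = mc² = 1.304e5 MeV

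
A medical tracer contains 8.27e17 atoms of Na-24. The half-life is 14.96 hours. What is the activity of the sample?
A = λN = 3.832e16 decays/hour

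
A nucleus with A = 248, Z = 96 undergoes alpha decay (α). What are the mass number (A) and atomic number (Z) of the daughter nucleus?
Daughter: A = 244, Z = 94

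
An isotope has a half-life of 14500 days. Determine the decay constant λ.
λ = ln(2)/t½ = 4.78e-5 day⁻¹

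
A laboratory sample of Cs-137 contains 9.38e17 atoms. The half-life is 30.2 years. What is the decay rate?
A = λN = 2.153e16 decays/year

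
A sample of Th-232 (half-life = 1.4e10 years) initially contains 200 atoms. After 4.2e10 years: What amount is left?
N = N₀(1/2)^(t/t½) = 25 atoms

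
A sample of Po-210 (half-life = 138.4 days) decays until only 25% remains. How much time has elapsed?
t = t½ × log₂(N₀/N) = 276.8 days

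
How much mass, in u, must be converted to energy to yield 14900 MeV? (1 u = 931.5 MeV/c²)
m = E/c² = 16 u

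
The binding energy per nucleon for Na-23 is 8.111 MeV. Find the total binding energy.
B.E. = 8.111 × 23 = 186.6 MeV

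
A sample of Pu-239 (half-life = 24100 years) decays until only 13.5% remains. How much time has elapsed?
t = t½ × log₂(N₀/N) = 69620 years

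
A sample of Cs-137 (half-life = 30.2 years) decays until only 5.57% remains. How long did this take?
t = t½ × log₂(N₀/N) = 125.8 years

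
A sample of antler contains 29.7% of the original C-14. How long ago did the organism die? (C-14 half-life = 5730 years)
Age = t½ × log₂(1/ratio) = 10040 years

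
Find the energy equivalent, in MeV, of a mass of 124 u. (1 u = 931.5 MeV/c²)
E = mc² = 1.155e5 MeV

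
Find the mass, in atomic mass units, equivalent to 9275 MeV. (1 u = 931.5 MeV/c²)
m = E/c² = 9.957 u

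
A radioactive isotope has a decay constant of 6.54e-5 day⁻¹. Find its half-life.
t½ = ln(2)/λ = 10600 days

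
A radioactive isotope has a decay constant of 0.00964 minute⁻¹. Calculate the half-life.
t½ = ln(2)/λ = 71.9 minutes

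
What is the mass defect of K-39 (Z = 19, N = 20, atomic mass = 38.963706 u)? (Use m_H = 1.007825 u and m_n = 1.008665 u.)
Δm = Z·m_H + N·m_n − M = 0.3583 u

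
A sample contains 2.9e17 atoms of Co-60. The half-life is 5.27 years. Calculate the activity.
A = λN = 3.814e16 decays/year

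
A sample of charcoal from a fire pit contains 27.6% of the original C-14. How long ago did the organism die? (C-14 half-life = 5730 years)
Age = t½ × log₂(1/ratio) = 10640 years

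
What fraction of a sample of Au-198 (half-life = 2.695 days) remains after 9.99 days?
N/N₀ = (1/2)^(t/t½) = 0.07658 = 7.66%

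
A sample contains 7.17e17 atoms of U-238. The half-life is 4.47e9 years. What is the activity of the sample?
A = λN = 1.112e8 decays/year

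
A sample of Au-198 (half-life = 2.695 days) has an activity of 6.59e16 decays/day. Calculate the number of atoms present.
N = A/λ = 2.562e17 atoms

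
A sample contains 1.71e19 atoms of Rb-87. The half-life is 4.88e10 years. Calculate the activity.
A = λN = 2.429e8 decays/year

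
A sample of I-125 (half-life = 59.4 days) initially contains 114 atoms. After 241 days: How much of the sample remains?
N = N₀(1/2)^(t/t½) = 6.848 atoms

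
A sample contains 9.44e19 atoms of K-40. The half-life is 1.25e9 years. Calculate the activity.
A = λN = 5.235e10 decays/year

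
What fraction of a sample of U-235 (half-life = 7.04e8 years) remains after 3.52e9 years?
N/N₀ = (1/2)^(t/t½) = 0.03125 = 3.12%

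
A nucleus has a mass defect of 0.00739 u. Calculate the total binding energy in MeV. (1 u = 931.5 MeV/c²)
B.E. = Δm × 931.5 = 6.884 MeV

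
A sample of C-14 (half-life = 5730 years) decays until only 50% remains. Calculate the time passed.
t = t½ × log₂(N₀/N) = 5730 years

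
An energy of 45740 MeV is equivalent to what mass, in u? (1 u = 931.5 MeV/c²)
m = E/c² = 49.1 u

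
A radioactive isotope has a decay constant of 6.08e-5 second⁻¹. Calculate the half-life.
t½ = ln(2)/λ = 11400 seconds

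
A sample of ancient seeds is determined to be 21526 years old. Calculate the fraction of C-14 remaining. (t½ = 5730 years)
N/N₀ = (1/2)^(t/t½) = 0.07398 = 7.4%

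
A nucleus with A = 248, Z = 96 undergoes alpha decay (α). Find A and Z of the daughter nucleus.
Daughter: A = 244, Z = 94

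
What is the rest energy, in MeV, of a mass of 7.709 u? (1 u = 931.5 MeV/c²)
E = mc² = 7181 MeV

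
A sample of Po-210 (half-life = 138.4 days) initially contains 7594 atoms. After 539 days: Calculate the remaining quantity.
N = N₀(1/2)^(t/t½) = 510.6 atoms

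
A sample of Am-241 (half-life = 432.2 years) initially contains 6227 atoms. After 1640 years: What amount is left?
N = N₀(1/2)^(t/t½) = 448.8 atoms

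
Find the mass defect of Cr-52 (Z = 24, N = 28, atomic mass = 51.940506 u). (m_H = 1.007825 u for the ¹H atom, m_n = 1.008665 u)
Δm = Z·m_H + N·m_n − M = 0.4899 u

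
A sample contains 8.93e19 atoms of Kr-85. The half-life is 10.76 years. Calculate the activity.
A = λN = 5.753e18 decays/year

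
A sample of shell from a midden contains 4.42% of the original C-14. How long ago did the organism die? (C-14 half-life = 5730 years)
Age = t½ × log₂(1/ratio) = 25780 years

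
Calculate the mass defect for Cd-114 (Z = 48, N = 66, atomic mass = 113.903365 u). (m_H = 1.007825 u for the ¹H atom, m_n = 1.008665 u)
Δm = Z·m_H + N·m_n − M = 1.044 u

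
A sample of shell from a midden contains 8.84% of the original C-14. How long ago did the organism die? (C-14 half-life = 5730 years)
Age = t½ × log₂(1/ratio) = 20050 years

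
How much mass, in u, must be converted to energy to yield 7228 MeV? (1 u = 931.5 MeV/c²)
m = E/c² = 7.76 u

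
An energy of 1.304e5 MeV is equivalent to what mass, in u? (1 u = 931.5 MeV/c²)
m = E/c² = 140 u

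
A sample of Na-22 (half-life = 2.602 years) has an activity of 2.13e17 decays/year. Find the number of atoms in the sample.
N = A/λ = 7.996e17 atoms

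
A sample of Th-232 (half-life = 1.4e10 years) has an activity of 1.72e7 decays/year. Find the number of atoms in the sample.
N = A/λ = 3.474e17 atoms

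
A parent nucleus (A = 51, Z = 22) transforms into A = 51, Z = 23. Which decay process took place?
ΔA = 0, ΔZ = +1 ⇒ beta-minus decay (β⁻)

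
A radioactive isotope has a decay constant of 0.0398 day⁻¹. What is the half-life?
t½ = ln(2)/λ = 17.42 days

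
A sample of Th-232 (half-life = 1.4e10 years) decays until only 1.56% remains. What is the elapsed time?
t = t½ × log₂(N₀/N) = 8.403e10 years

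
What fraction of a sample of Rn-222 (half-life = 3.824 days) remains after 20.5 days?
N/N₀ = (1/2)^(t/t½) = 0.02433 = 2.43%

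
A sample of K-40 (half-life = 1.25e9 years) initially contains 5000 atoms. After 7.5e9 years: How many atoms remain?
N = N₀(1/2)^(t/t½) = 78.12 atoms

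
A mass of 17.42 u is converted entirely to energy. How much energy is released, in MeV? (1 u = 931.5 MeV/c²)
E = mc² = 16230 MeV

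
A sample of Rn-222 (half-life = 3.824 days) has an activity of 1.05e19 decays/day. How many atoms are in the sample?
N = A/λ = 5.793e19 atoms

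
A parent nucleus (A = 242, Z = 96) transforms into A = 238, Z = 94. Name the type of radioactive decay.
ΔA = -4, ΔZ = -2 ⇒ alpha decay (α)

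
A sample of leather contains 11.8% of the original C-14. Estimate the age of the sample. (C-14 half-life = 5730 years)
Age = t½ × log₂(1/ratio) = 17670 years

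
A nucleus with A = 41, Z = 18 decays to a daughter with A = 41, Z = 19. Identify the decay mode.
ΔA = 0, ΔZ = +1 ⇒ beta-minus decay (β⁻)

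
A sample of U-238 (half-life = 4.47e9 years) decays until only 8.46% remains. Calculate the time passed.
t = t½ × log₂(N₀/N) = 1.593e10 years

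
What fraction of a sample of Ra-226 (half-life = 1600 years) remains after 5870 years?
N/N₀ = (1/2)^(t/t½) = 0.07863 = 7.86%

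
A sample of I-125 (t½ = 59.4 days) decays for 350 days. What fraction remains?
N/N₀ = (1/2)^(t/t½) = 0.01684 = 1.68%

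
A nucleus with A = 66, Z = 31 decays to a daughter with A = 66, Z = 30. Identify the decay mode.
ΔA = 0, ΔZ = -1 ⇒ beta-plus decay (β⁺) or electron capture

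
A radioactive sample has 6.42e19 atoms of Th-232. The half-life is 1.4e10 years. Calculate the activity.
A = λN = 3.179e9 decays/year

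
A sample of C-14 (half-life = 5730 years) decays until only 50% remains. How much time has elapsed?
t = t½ × log₂(N₀/N) = 5730 years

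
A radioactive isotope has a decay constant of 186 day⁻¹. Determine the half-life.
t½ = ln(2)/λ = 0.003727 days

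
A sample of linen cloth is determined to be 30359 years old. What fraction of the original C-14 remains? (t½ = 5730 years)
N/N₀ = (1/2)^(t/t½) = 0.02541 = 2.54%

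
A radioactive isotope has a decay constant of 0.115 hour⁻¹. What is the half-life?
t½ = ln(2)/λ = 6.027 hours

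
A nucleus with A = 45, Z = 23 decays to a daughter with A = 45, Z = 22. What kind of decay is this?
ΔA = 0, ΔZ = -1 ⇒ beta-plus decay (β⁺) or electron capture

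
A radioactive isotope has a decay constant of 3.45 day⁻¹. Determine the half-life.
t½ = ln(2)/λ = 0.2009 days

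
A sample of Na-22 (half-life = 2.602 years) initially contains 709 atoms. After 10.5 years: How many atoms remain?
N = N₀(1/2)^(t/t½) = 43.24 atoms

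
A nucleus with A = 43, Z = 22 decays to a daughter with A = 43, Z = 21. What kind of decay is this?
ΔA = 0, ΔZ = -1 ⇒ beta-plus decay (β⁺) or electron capture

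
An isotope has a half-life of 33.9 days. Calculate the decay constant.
λ = ln(2)/t½ = 0.02045 day⁻¹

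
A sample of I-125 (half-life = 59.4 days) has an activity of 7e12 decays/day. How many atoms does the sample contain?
N = A/λ = 5.999e14 atoms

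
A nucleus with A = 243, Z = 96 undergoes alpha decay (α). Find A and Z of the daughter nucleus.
Daughter: A = 239, Z = 94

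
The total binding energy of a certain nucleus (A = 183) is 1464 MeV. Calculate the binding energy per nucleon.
B.E./A = 1464/183 = 8 MeV/nucleon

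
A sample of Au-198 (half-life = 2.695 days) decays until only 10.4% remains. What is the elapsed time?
t = t½ × log₂(N₀/N) = 8.8 days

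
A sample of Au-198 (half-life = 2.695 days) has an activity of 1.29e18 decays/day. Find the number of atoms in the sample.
N = A/λ = 5.016e18 atoms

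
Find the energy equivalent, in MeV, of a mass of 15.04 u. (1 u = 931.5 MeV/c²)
E = mc² = 14010 MeV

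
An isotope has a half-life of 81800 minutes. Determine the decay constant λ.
λ = ln(2)/t½ = 8.474e-6 minute⁻¹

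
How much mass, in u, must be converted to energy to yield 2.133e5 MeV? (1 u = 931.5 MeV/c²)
m = E/c² = 229 u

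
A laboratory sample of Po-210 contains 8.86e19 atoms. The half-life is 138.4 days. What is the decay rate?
A = λN = 4.437e17 decays/day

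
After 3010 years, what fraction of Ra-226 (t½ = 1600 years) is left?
N/N₀ = (1/2)^(t/t½) = 0.2714 = 27.1%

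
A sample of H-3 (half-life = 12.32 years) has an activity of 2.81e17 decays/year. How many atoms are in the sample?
N = A/λ = 4.994e18 atoms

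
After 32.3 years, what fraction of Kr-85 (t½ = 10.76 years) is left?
N/N₀ = (1/2)^(t/t½) = 0.1248 = 12.5%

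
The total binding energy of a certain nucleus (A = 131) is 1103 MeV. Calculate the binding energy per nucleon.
B.E./A = 1103/131 = 8.42 MeV/nucleon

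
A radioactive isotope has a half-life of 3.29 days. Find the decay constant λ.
λ = ln(2)/t½ = 0.2107 day⁻¹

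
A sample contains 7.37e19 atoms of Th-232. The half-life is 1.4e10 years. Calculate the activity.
A = λN = 3.649e9 decays/year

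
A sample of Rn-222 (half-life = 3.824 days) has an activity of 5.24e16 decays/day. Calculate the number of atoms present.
N = A/λ = 2.891e17 atoms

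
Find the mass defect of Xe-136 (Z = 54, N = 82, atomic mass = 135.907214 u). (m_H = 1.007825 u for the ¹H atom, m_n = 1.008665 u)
Δm = Z·m_H + N·m_n − M = 1.226 u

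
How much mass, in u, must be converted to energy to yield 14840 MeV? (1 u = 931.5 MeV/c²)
m = E/c² = 15.93 u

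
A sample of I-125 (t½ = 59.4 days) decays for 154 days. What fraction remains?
N/N₀ = (1/2)^(t/t½) = 0.1658 = 16.6%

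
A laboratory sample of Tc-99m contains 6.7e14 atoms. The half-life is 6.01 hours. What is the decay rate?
A = λN = 7.727e13 decays/hour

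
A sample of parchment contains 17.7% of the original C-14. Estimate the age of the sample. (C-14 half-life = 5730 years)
Age = t½ × log₂(1/ratio) = 14310 years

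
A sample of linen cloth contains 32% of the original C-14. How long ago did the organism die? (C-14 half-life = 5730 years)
Age = t½ × log₂(1/ratio) = 9419 years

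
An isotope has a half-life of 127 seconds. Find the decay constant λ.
λ = ln(2)/t½ = 0.005458 second⁻¹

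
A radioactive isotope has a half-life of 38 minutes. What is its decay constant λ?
λ = ln(2)/t½ = 0.01824 minute⁻¹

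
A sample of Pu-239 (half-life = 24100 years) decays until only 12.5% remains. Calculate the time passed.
t = t½ × log₂(N₀/N) = 72300 years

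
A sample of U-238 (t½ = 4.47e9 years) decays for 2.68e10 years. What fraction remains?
N/N₀ = (1/2)^(t/t½) = 0.01567 = 1.57%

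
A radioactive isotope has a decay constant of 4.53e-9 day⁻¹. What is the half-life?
t½ = ln(2)/λ = 1.53e8 days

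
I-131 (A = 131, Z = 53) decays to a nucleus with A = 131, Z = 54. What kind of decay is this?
ΔA = 0, ΔZ = +1 ⇒ beta-minus decay (β⁻)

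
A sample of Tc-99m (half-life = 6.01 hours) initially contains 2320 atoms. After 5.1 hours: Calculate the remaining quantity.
N = N₀(1/2)^(t/t½) = 1288 atoms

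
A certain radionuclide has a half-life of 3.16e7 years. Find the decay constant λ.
λ = ln(2)/t½ = 2.194e-8 year⁻¹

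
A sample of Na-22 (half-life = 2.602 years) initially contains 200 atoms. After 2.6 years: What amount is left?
N = N₀(1/2)^(t/t½) = 100.1 atoms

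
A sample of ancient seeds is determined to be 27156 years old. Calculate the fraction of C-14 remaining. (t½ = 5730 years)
N/N₀ = (1/2)^(t/t½) = 0.03744 = 3.74%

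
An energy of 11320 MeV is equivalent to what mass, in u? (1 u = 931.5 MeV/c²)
m = E/c² = 12.15 u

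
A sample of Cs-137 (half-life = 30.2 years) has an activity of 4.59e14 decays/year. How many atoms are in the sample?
N = A/λ = 2e16 atoms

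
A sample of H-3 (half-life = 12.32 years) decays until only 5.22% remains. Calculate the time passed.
t = t½ × log₂(N₀/N) = 52.48 years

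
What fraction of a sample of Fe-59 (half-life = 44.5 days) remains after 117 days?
N/N₀ = (1/2)^(t/t½) = 0.1616 = 16.2%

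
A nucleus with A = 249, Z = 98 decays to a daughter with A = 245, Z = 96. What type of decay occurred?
ΔA = -4, ΔZ = -2 ⇒ alpha decay (α)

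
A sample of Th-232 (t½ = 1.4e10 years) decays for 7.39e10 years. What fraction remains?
N/N₀ = (1/2)^(t/t½) = 0.02576 = 2.58%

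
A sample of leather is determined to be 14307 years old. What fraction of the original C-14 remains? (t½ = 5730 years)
N/N₀ = (1/2)^(t/t½) = 0.1772 = 17.7%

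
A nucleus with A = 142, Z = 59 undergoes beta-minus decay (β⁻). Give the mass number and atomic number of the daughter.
Daughter: A = 142, Z = 60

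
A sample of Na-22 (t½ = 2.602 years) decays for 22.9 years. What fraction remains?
N/N₀ = (1/2)^(t/t½) = 0.002242 = 0.224%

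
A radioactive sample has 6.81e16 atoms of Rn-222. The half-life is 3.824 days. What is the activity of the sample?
A = λN = 1.234e16 decays/day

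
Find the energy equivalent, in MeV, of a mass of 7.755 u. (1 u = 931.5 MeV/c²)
E = mc² = 7224 MeV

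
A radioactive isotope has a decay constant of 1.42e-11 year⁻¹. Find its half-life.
t½ = ln(2)/λ = 4.881e10 years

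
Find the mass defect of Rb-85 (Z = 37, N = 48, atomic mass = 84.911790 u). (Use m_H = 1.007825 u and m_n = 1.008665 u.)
Δm = Z·m_H + N·m_n − M = 0.7937 u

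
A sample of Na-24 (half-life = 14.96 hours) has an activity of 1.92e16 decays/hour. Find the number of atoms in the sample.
N = A/λ = 4.144e17 atoms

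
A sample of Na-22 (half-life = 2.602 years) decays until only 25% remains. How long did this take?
t = t½ × log₂(N₀/N) = 5.204 years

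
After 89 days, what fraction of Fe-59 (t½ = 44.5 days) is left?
N/N₀ = (1/2)^(t/t½) = 0.25 = 25%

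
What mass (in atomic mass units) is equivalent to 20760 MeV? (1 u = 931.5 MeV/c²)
m = E/c² = 22.29 u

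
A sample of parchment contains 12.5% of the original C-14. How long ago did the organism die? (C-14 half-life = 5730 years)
Age = t½ × log₂(1/ratio) = 17190 years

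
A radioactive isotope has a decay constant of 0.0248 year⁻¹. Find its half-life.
t½ = ln(2)/λ = 27.95 years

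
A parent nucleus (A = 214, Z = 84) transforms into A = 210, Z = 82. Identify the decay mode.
ΔA = -4, ΔZ = -2 ⇒ alpha decay (α)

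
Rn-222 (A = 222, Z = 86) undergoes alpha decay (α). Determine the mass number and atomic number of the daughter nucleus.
Daughter: A = 218, Z = 84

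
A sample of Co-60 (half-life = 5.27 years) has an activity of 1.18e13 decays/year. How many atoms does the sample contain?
N = A/λ = 8.972e13 atoms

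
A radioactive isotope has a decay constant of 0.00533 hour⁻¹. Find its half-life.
t½ = ln(2)/λ = 130 hours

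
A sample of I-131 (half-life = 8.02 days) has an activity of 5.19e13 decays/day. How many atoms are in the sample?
N = A/λ = 6.005e14 atoms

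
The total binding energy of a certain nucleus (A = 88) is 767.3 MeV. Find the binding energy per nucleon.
B.E./A = 767.3/88 = 8.719 MeV/nucleon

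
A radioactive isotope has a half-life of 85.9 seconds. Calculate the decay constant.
λ = ln(2)/t½ = 0.008069 second⁻¹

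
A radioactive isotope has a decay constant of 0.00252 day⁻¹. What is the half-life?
t½ = ln(2)/λ = 275.1 days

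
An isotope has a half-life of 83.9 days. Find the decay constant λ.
λ = ln(2)/t½ = 0.008262 day⁻¹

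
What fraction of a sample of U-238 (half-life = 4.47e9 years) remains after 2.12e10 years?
N/N₀ = (1/2)^(t/t½) = 0.03735 = 3.74%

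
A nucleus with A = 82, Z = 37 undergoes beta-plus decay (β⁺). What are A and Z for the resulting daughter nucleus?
Daughter: A = 82, Z = 36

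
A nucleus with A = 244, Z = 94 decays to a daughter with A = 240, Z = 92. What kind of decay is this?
ΔA = -4, ΔZ = -2 ⇒ alpha decay (α)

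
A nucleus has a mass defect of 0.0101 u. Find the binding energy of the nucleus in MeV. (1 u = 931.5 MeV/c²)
B.E. = Δm × 931.5 = 9.408 MeV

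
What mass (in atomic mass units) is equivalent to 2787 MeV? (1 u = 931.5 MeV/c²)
m = E/c² = 2.992 u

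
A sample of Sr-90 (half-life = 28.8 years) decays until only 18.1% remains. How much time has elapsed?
t = t½ × log₂(N₀/N) = 71.02 years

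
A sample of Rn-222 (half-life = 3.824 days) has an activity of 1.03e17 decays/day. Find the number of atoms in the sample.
N = A/λ = 5.682e17 atoms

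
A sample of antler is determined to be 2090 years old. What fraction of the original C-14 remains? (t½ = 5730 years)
N/N₀ = (1/2)^(t/t½) = 0.7766 = 77.7%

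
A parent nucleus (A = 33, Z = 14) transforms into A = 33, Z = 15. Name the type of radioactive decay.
ΔA = 0, ΔZ = +1 ⇒ beta-minus decay (β⁻)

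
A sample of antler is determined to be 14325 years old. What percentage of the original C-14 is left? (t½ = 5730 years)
N/N₀ = (1/2)^(t/t½) = 0.1768 = 17.7%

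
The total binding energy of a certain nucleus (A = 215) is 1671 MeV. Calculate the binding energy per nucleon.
B.E./A = 1671/215 = 7.772 MeV/nucleon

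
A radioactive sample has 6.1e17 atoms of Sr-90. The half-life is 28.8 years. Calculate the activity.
A = λN = 1.468e16 decays/year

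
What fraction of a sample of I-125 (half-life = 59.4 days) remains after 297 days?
N/N₀ = (1/2)^(t/t½) = 0.03125 = 3.12%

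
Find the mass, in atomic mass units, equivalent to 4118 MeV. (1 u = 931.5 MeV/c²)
m = E/c² = 4.421 u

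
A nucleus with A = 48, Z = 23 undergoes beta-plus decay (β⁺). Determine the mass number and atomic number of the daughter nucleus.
Daughter: A = 48, Z = 22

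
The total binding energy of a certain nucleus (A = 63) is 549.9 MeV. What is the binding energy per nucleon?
B.E./A = 549.9/63 = 8.729 MeV/nucleon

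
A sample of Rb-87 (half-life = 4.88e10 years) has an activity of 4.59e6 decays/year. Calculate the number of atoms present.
N = A/λ = 3.232e17 atoms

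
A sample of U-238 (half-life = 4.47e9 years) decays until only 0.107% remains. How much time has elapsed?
t = t½ × log₂(N₀/N) = 4.411e10 years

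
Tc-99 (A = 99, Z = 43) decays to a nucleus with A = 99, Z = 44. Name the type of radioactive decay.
ΔA = 0, ΔZ = +1 ⇒ beta-minus decay (β⁻)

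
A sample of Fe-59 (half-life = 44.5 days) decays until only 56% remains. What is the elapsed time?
t = t½ × log₂(N₀/N) = 37.22 days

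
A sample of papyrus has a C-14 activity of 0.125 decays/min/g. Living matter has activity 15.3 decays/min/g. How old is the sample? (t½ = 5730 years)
Age = t½ × log₂(A₀/A) = 39740 years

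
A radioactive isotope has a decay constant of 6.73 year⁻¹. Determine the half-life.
t½ = ln(2)/λ = 0.103 years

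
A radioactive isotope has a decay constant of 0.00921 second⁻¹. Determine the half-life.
t½ = ln(2)/λ = 75.26 seconds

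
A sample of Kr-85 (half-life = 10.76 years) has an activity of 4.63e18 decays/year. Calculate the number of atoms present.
N = A/λ = 7.187e19 atoms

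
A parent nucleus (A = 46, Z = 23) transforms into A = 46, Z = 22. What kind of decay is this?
ΔA = 0, ΔZ = -1 ⇒ beta-plus decay (β⁺) or electron capture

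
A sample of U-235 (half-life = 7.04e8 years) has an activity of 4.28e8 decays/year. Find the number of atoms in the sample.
N = A/λ = 4.347e17 atoms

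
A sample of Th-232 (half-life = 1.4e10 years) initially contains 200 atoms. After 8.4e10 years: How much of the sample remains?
N = N₀(1/2)^(t/t½) = 3.125 atoms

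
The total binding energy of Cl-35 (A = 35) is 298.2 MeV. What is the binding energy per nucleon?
B.E./A = 298.2/35 = 8.52 MeV/nucleon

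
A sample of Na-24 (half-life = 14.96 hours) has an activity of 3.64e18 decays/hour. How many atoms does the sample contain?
N = A/λ = 7.856e19 atoms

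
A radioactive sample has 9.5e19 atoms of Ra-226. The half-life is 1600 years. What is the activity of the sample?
A = λN = 4.116e16 decays/year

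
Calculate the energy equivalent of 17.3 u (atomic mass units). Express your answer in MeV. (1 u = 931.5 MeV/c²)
E = mc² = 16110 MeV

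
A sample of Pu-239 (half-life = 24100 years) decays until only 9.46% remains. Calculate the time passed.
t = t½ × log₂(N₀/N) = 81990 years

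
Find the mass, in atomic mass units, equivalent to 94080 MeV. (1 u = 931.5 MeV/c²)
m = E/c² = 101 u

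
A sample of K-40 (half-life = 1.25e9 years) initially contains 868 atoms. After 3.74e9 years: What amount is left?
N = N₀(1/2)^(t/t½) = 109.1 atoms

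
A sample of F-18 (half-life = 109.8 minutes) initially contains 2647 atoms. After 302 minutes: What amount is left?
N = N₀(1/2)^(t/t½) = 393.4 atoms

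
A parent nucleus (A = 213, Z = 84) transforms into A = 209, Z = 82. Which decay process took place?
ΔA = -4, ΔZ = -2 ⇒ alpha decay (α)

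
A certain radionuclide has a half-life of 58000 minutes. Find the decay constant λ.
λ = ln(2)/t½ = 1.195e-5 minute⁻¹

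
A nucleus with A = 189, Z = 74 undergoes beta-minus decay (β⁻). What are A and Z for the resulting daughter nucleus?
Daughter: A = 189, Z = 75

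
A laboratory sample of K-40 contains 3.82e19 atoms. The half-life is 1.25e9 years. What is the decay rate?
A = λN = 2.118e10 decays/year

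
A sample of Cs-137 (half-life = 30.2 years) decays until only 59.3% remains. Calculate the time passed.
t = t½ × log₂(N₀/N) = 22.77 years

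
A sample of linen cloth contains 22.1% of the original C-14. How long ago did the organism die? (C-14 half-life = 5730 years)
Age = t½ × log₂(1/ratio) = 12480 years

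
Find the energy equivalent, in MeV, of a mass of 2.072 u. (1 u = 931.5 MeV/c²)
E = mc² = 1930 MeV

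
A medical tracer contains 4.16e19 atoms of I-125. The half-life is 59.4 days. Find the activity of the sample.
A = λN = 4.854e17 decays/day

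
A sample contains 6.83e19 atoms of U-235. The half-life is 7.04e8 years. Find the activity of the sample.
A = λN = 6.725e10 decays/year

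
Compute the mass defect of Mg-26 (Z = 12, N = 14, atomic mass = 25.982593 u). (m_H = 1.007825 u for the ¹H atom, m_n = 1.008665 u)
Δm = Z·m_H + N·m_n − M = 0.2326 u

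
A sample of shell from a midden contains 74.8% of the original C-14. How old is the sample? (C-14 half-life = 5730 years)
Age = t½ × log₂(1/ratio) = 2400 years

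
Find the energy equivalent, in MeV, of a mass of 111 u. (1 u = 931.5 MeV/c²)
E = mc² = 1.034e5 MeV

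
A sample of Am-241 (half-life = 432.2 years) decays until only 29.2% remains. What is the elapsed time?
t = t½ × log₂(N₀/N) = 767.6 years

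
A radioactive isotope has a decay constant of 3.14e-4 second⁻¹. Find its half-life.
t½ = ln(2)/λ = 2207 seconds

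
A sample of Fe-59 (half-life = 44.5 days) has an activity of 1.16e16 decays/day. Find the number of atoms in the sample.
N = A/λ = 7.447e17 atoms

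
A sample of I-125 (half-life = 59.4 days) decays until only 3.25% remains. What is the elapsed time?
t = t½ × log₂(N₀/N) = 293.6 days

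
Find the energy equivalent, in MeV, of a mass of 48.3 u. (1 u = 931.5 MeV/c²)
E = mc² = 44990 MeV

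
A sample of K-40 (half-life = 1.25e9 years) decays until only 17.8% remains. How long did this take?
t = t½ × log₂(N₀/N) = 3.113e9 years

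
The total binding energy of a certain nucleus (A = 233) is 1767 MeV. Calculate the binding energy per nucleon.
B.E./A = 1767/233 = 7.584 MeV/nucleon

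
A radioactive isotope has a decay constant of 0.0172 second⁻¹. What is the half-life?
t½ = ln(2)/λ = 40.3 seconds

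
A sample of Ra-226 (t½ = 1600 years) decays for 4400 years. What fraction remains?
N/N₀ = (1/2)^(t/t½) = 0.1487 = 14.9%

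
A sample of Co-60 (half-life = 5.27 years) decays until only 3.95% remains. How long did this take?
t = t½ × log₂(N₀/N) = 24.57 years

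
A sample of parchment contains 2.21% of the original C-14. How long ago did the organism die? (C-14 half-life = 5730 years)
Age = t½ × log₂(1/ratio) = 31510 years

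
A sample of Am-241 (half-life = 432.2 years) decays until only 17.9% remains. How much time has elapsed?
t = t½ × log₂(N₀/N) = 1073 years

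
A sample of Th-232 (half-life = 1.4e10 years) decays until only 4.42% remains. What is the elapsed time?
t = t½ × log₂(N₀/N) = 6.3e10 years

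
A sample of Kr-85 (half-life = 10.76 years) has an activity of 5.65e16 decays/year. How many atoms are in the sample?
N = A/λ = 8.771e17 atoms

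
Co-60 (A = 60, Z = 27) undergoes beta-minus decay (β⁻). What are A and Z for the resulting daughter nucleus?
Daughter: A = 60, Z = 28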